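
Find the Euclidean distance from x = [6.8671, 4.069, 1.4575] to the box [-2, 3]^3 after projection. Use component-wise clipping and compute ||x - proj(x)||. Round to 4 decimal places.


Project each component onto [-2, 3].
clip(6.8671) = 3.0, clip(4.069) = 3.0, clip(1.4575) = 1.4575
Projection = [3.0, 3.0, 1.4575]
Squared diffs: [14.9545, 1.1428, 0.0]
Distance = sqrt(16.0973) = 4.0121


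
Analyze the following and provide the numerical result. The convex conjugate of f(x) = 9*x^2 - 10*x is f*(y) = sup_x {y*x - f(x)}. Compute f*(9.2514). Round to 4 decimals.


f*(y) = sup_x {y*x - a*x^2 - b*x} = sup_x {(y-b)*x - a*x^2}
FOC: (y - b) - 2a*x = 0 => x* = (y - b)/(2a)
x* = (9.2514 + 10)/(2*9) = 1.0695
f*(9.2514) = (y-b)^2/(4a) = (9.2514 + 10)^2/(4*9)
= 370.6164/36 = 10.2949


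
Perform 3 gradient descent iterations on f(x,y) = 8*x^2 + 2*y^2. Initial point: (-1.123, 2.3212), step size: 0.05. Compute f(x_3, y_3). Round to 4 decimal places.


Gradient descent on f(x,y) = 8*x^2 + 2*y^2.
Starting point: (-1.123, 2.3212), alpha = 0.05
Step 1: grad_x = 2*8*-1.123 = -17.968, grad_y = 2*2*2.3212 = 9.2848
  x_1 = -1.123 - 0.05*-17.968 = -0.2246
  y_1 = 2.3212 - 0.05*9.2848 = 1.857
Step 2: grad_x = 2*8*-0.2246 = -3.5936, grad_y = 2*2*1.857 = 7.4278
  x_2 = -0.2246 - 0.05*-3.5936 = -0.0449
  y_2 = 1.857 - 0.05*7.4278 = 1.4856
Step 3: grad_x = 2*8*-0.0449 = -0.7187, grad_y = 2*2*1.4856 = 5.9423
  x_3 = -0.0449 - 0.05*-0.7187 = -0.009
  y_3 = 1.4856 - 0.05*5.9423 = 1.1885
f(-0.009, 1.1885) = 8*(-0.009)^2 + 2*1.1885^2 = 2.8255


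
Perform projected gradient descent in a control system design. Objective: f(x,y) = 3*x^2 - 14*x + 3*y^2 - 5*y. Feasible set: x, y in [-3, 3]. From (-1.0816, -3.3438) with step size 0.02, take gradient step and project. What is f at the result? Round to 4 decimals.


Step 1: Compute gradient at (-1.0816, -3.3438).
grad_x = 2*3*-1.0816 - 14 = -20.4896
grad_y = 2*3*-3.3438 - 5 = -25.0628
Step 2: Gradient step.
x_raw = -1.0816 - 0.02*-20.4896 = -0.6718
y_raw = -3.3438 - 0.02*-25.0628 = -2.8425
Step 3: Project onto [-3, 3].
x_proj = clip(-0.6718) = -0.6718
y_proj = clip(-2.8425) = -2.8425
Step 4: Evaluate f.
f(-0.6718, -2.8425) = 49.2122


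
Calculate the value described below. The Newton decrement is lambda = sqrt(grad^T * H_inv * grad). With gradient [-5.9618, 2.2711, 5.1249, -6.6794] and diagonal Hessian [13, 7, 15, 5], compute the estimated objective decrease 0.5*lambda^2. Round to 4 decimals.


Step 1: H is diagonal, so H^(-1) * g = [-0.4586, 0.3244, 0.3417, -1.3359].
Step 2: g^T H^(-1) g = sum_i g_i^2 / H_ii
  = (-5.9618)^2/13 + (2.2711)^2/7 + (5.1249)^2/15 + (-6.6794)^2/5
  = 2.7341 + 0.7368 + 1.751 + 8.9229 = 14.1448
Step 3: Objective decrease = 0.5 * g^T H^(-1) g = 7.0724


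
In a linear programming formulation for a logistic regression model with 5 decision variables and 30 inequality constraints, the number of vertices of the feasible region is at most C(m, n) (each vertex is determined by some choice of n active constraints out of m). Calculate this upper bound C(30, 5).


Each vertex corresponds to some choice of n active constraints out of m, so the number of vertices is at most C(m, n) = m! / (n!(m-n)!).
m = 30, n = 5
Numerator: 30 * 29 * 28 * 27 * 26
Denominator: 5! = 120
C(30, 5) = 142506


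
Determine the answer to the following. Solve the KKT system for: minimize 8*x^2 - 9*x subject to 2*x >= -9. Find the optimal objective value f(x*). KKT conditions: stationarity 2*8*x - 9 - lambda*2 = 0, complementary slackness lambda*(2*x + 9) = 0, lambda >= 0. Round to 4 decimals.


Step 1: Try lambda = 0 (constraint inactive).
Stationarity: 2*8*x - 9 = 0
x* = 9/(2*8) = 0.5625
Check constraint: 2*0.5625 = 1.125 >= -9 -- satisfied.
Step 2: Compute optimal value.
f(x*) = 8*0.5625^2 - 9*0.5625 = -2.5313


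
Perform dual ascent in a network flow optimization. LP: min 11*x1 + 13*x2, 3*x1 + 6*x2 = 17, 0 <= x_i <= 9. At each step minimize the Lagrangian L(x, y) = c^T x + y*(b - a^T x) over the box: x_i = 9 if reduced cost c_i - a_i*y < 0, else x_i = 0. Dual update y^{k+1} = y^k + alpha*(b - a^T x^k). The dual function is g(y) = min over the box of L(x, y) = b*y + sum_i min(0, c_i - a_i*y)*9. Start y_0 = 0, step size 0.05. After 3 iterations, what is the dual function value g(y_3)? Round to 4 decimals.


Dual ascent for LP: min 11*x1 + 13*x2, 3*x1 + 6*x2 = 17, 0 <= x_i <= 9
Step 1: y^k = 0.0, reduced costs: (11.0, 13.0)
  x^k = (0.0, 0.0), subgradient = b - a^T x = 17.0
  y^{k+1} = 0.0 + 0.05*17.0 = 0.85
Step 2: y^k = 0.85, reduced costs: (8.45, 7.9)
  x^k = (0.0, 0.0), subgradient = b - a^T x = 17.0
  y^{k+1} = 0.85 + 0.05*17.0 = 1.7
Step 3: y^k = 1.7, reduced costs: (5.9, 2.8)
  x^k = (0.0, 0.0), subgradient = b - a^T x = 17.0
  y^{k+1} = 1.7 + 0.05*17.0 = 2.55
Dual objective at y_3 = 2.55: reduced costs (3.35, -2.3), box minimizer x = (0.0, 9.0)
g(y_3) = b*y + (c1 - a1*y)*x1 + (c2 - a2*y)*x2 = 17*2.55 + 3.35*0.0 + (-2.3)*9.0 = 43.35 + 0.0 - 20.7 = 22.65


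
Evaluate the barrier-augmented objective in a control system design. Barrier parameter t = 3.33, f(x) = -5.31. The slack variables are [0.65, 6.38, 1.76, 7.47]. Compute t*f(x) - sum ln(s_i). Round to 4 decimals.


Step 1: Compute log-barrier.
ln values: [-0.4308, 1.8532, 0.5653, 2.0109]
phi = -(-0.4308 + 1.8532 + 0.5653 + 2.0109) = -3.9986
Step 2: Compute augmented objective.
t*f(x) = 3.33*-5.31 = -17.6823
Total = -17.6823 - 3.9986 = -21.6809


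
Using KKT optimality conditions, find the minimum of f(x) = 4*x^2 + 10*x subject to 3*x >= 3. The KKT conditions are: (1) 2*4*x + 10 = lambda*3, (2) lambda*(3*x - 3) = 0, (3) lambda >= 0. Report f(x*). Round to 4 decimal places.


Step 1: Try lambda = 0 (constraint inactive).
x_unc = -10/(2*4) = -1.25
Check: 3*-1.25 = -3.75 < 3 -- violated!
Step 2: Constraint must be active: 3*x = 3
x* = 3/3 = 1.0
lambda = (2*4*1.0 + 10)/3 = 6.0
Step 3: Compute optimal value.
f(x*) = 4*1.0^2 + 10*1.0 = 14.0


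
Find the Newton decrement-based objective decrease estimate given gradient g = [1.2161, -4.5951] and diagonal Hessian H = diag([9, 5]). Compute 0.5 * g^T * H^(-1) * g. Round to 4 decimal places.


Step 1: H is diagonal, so H^(-1) * g = [0.1351, -0.919].
Step 2: g^T H^(-1) g = sum_i g_i^2 / H_ii
  = (1.2161)^2/9 + (-4.5951)^2/5
  = 0.1643 + 4.223 = 4.3873
Step 3: Objective decrease = 0.5 * g^T H^(-1) g = 2.1937


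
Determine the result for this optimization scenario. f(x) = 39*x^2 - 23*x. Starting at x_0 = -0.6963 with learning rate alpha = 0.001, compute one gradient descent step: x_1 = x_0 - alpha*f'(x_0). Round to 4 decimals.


We compute the gradient at x_0 and apply the update.
f'(x) = 78*x - 23
f'(-0.6963) = 78*-0.6963 - 23 = -77.3114
x_1 = -0.6963 - 0.001*-77.3114 = -0.619


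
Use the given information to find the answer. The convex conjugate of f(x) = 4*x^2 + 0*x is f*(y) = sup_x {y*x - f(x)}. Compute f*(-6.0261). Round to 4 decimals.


f*(y) = sup_x {y*x - a*x^2 - b*x} = sup_x {(y-b)*x - a*x^2}
FOC: (y - b) - 2a*x = 0 => x* = (y - b)/(2a)
x* = (-6.0261 - 0)/(2*4) = -0.7533
f*(-6.0261) = (y-b)^2/(4a) = (-6.0261 - 0)^2/(4*4)
= 36.3139/16 = 2.2696


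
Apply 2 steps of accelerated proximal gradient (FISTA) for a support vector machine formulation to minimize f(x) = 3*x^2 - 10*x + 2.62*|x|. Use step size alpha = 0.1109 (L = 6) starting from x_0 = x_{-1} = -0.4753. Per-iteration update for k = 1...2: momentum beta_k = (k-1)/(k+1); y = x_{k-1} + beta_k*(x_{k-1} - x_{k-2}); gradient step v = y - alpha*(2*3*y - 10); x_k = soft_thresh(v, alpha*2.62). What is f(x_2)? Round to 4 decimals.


FISTA on f(x) = 3*x^2 - 10*x + 2.62*|x|
L = 6, alpha = 0.1109
Iteration 1: beta = 0.0, y = -0.4753 + 0.0*(-0.4753 + 0.4753) = -0.4753
  grad(y) = -12.8518, v = y - alpha*grad = 0.95
  prox(v) = soft_thresh(0.95, 0.2906) = 0.6594
Iteration 2: beta = 0.3333, y = 0.6594 + 0.3333*(0.6594 + 0.4753) = 1.0376
  grad(y) = -3.7741, v = y - alpha*grad = 1.4562
  prox(v) = soft_thresh(1.4562, 0.2906) = 1.1656
f(x_2) = 3*1.1656^2 - 10*1.1656 + 2.62*|1.1656| = -4.5263


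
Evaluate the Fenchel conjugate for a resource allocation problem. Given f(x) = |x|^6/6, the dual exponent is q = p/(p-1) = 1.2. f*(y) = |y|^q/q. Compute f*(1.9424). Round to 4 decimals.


The conjugate exponent q satisfies 1/p + 1/q = 1.
p = 6, so q = 6/(6 - 1) = 1.2
|y|^q = 1.9424^1.2 = 2.2182
f*(1.9424) = 2.2182 / 1.2 = 1.8485


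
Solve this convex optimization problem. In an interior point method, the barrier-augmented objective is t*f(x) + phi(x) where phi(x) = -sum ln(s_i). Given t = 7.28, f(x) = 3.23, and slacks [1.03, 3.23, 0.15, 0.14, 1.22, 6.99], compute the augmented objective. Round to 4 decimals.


Step 1: Compute log-barrier.
ln values: [0.0296, 1.1725, -1.8971, -1.9661, 0.1989, 1.9445]
phi = -(0.0296 + 1.1725 - 1.8971 - 1.9661 + 0.1989 + 1.9445) = 0.5179
Step 2: Compute augmented objective.
t*f(x) = 7.28*3.23 = 23.5144
Total = 23.5144 + 0.5179 = 24.0323


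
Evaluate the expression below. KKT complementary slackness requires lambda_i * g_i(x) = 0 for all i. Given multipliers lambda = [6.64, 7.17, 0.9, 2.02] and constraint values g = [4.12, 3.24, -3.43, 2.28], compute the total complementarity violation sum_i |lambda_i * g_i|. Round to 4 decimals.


KKT complementary slackness check:
lambda_1 * g_1 = 6.64 * 4.12 = 27.3568
lambda_2 * g_2 = 7.17 * 3.24 = 23.2308
lambda_3 * g_3 = 0.9 * -3.43 = -3.087
lambda_4 * g_4 = 2.02 * 2.28 = 4.6056
Total violation = 27.3568 + 23.2308 + 3.087 + 4.6056 = 58.2802


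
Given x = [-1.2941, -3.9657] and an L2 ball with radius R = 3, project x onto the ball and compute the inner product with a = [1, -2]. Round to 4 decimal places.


Step 1: Compute ||x|| (intermediates to 6 decimals).
||x|| = sqrt((-1.2941)^2 + (-3.9657)^2) = 4.171507
Step 2: Project.
Since ||x|| > R, scale = R/||x|| = 3/4.171507 = 0.719165, proj(x) = scale * x
proj(x) = [-0.930671, -2.851993]
Step 3: Dot product.
a^T * proj(x) = 1*(-0.930671) - 2*(-2.851993) = 4.7733


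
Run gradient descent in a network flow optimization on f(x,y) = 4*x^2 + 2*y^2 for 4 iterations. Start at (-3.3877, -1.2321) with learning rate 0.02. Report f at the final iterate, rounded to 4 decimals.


Gradient descent on f(x,y) = 4*x^2 + 2*y^2.
Starting point: (-3.3877, -1.2321), alpha = 0.02
Step 1: grad_x = 2*4*-3.3877 = -27.1016, grad_y = 2*2*-1.2321 = -4.9284
  x_1 = -3.3877 - 0.02*-27.1016 = -2.8457
  y_1 = -1.2321 - 0.02*-4.9284 = -1.1335
Step 2: grad_x = 2*4*-2.8457 = -22.7653, grad_y = 2*2*-1.1335 = -4.5341
  x_2 = -2.8457 - 0.02*-22.7653 = -2.3904
  y_2 = -1.1335 - 0.02*-4.5341 = -1.0428
Step 3: grad_x = 2*4*-2.3904 = -19.1229, grad_y = 2*2*-1.0428 = -4.1714
  x_3 = -2.3904 - 0.02*-19.1229 = -2.0079
  y_3 = -1.0428 - 0.02*-4.1714 = -0.9594
Step 4: grad_x = 2*4*-2.0079 = -16.0632, grad_y = 2*2*-0.9594 = -3.8377
  x_4 = -2.0079 - 0.02*-16.0632 = -1.6866
  y_4 = -0.9594 - 0.02*-3.8377 = -0.8827
f(-1.6866, -0.8827) = 4*(-1.6866)^2 + 2*(-0.8827)^2 = 12.9372


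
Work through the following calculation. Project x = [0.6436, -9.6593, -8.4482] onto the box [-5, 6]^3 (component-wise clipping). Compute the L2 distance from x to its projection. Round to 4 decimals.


Project each component onto [-5, 6].
clip(0.6436) = 0.6436, clip(-9.6593) = -5.0, clip(-8.4482) = -5.0
Projection = [0.6436, -5.0, -5.0]
Squared diffs: [0.0, 21.7091, 11.8901]
Distance = sqrt(33.5992) = 5.7965


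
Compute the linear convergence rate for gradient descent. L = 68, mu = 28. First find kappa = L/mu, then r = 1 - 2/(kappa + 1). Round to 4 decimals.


Step 1: Compute the condition number.
kappa = L/mu = 68/28 = 2.4286
Step 2: Compute the convergence rate.
r = 1 - 2/(kappa + 1) = 1 - 2*mu/(L + mu) = (L - mu)/(L + mu) = 40/96 = 0.4167


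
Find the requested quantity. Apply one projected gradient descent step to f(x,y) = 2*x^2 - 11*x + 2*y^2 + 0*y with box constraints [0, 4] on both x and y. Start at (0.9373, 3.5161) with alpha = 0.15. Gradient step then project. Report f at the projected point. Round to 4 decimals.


Step 1: Compute gradient at (0.9373, 3.5161).
grad_x = 2*2*0.9373 - 11 = -7.2508
grad_y = 2*2*3.5161 + 0 = 14.0644
Step 2: Gradient step.
x_raw = 0.9373 - 0.15*-7.2508 = 2.0249
y_raw = 3.5161 - 0.15*14.0644 = 1.4064
Step 3: Project onto [0, 4].
x_proj = clip(2.0249) = 2.0249
y_proj = clip(1.4064) = 1.4064
Step 4: Evaluate f.
f(2.0249, 1.4064) = -10.1174


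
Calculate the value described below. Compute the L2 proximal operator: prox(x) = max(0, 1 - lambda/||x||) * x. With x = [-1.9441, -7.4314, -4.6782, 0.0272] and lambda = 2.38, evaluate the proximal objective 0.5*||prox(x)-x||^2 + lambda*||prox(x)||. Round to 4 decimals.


Step 1: Compute ||x||.
||x|| = 8.994
Step 2: Compute scaling factor.
scale = max(0, 1 - 2.38/8.994) = 0.7354
Step 3: prox(x) = [-1.4296, -5.4649, -3.4402, 0.02]
||prox(x)|| = 6.614
Step 4: Proximal objective.
0.5*||prox-x||^2 = 2.8322
lambda*||prox|| = 15.7413
Total = 18.5735


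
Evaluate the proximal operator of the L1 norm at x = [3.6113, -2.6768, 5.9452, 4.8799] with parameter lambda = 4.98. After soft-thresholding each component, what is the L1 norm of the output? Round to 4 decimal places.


Soft-thresholding with lambda = 4.98:
prox(3.6113) = sign(3.6113)*max(|3.6113| - 4.98, 0) = 0.0
prox(-2.6768) = sign(-2.6768)*max(|-2.6768| - 4.98, 0) = 0.0
prox(5.9452) = sign(5.9452)*max(|5.9452| - 4.98, 0) = 0.9652
prox(4.8799) = sign(4.8799)*max(|4.8799| - 4.98, 0) = 0.0
prox(x) = [0.0, 0.0, 0.9652, 0.0]
||prox(x)||_1 = 0.0 + 0.0 + 0.9652 + 0.0 = 0.9652


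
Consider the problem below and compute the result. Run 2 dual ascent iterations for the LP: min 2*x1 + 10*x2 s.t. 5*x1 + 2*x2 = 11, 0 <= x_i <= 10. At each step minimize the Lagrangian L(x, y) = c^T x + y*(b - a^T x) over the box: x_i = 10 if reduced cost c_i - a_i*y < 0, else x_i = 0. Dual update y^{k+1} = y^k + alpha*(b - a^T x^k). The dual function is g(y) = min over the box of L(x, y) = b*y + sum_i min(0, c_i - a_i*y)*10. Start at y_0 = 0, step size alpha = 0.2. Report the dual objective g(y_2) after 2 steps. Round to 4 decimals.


Dual ascent for LP: min 2*x1 + 10*x2, 5*x1 + 2*x2 = 11, 0 <= x_i <= 10
Step 1: y^k = 0.0, reduced costs: (2.0, 10.0)
  x^k = (0.0, 0.0), subgradient = b - a^T x = 11.0
  y^{k+1} = 0.0 + 0.2*11.0 = 2.2
Step 2: y^k = 2.2, reduced costs: (-9.0, 5.6)
  x^k = (10.0, 0.0), subgradient = b - a^T x = -39.0
  y^{k+1} = 2.2 + 0.2*-39.0 = -5.6
Dual objective at y_2 = -5.6: reduced costs (30.0, 21.2), box minimizer x = (0.0, 0.0)
g(y_2) = b*y + (c1 - a1*y)*x1 + (c2 - a2*y)*x2 = 11*(-5.6) + 30.0*0.0 + 21.2*0.0 = -61.6 + 0.0 + 0.0 = -61.6


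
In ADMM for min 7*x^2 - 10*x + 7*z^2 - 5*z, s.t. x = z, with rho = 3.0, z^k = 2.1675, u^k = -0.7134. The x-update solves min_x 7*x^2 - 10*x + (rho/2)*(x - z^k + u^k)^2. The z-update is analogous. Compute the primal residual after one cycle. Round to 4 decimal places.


ADMM iteration with rho = 3.0, z^k = 2.1675, u^k = -0.7134
Step 1: x-update.
Minimize 7*x^2 - 10*x + (3.0/2)*(x - 2.1675 - 0.7134)^2
FOC: (2*7 + 3.0)*x = 10 + 3.0*(2.1675 + 0.7134)
x^{k+1} = 1.0966
Step 2: z-update.
Minimize 7*z^2 - 5*z + (3.0/2)*(1.0966 - z - 0.7134)^2
FOC: (2*7 + 3.0)*z = 5 + 3.0*(1.0966 - 0.7134)
z^{k+1} = 0.3617
Step 3: u-update.
u^{k+1} = -0.7134 + 1.0966 - 0.3617 = 0.0215
Step 4: Primal residual = |1.0966 - 0.3617| = 0.7349


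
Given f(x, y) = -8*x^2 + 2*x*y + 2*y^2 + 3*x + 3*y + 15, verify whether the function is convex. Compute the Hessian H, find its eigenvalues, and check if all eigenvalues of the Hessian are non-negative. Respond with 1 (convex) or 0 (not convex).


The Hessian of f(x,y) = -8*x^2 + 2*x*y + 2*y^2 + 3*x + 3*y + 15 is:
H = [[-16, 2], [2, 4]]
Trace = -16 + 4 = -12
Determinant = -16*4 - (2)^2 = -68
Discriminant = (-12)^2 - 4*-68 = 416.0
Eigenvalues: lambda_1 = -16.198, lambda_2 = 4.198
The function is not convex.

0


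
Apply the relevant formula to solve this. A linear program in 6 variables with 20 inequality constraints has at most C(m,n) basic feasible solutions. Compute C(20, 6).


Each vertex corresponds to some choice of n active constraints out of m, so the number of vertices is at most C(m, n) = m! / (n!(m-n)!).
m = 20, n = 6
Numerator: 20 * 19 * 18 * 17 * 16 * 15
Denominator: 6! = 720
C(20, 6) = 38760


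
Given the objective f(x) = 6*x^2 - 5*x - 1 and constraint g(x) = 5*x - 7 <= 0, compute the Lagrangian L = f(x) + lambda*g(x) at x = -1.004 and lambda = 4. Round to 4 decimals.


Step 1: Evaluate f(x).
f(-1.004) = 6*(-1.004)^2 - 5*(-1.004) - 1 = 10.0681
Step 2: Evaluate g(x).
g(-1.004) = 5*-1.004 - 7 = -12.02
Step 3: Compute Lagrangian.
L = 10.0681 + 4*-12.02 = -38.0119


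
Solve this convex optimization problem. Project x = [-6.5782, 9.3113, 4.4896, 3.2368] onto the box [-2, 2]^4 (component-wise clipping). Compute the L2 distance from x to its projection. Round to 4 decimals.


Project each component onto [-2, 2].
clip(-6.5782) = -2.0, clip(9.3113) = 2.0, clip(4.4896) = 2.0, clip(3.2368) = 2.0
Projection = [-2.0, 2.0, 2.0, 2.0]
Squared diffs: [20.9599, 53.4551, 6.1981, 1.5297]
Distance = sqrt(82.1428) = 9.0633


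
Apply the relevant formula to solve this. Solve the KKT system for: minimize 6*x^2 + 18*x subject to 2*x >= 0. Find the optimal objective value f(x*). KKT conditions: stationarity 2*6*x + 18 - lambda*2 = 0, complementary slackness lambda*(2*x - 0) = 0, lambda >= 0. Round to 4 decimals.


Step 1: Try lambda = 0 (constraint inactive).
x_unc = -18/(2*6) = -1.5
Check: 2*-1.5 = -3.0 < 0 -- violated!
Step 2: Constraint must be active: 2*x = 0
x* = 0/2 = 0.0
lambda = (2*6*0.0 + 18)/2 = 9.0
Step 3: Compute optimal value.
f(x*) = 6*0.0^2 + 18*0.0 = 0.0


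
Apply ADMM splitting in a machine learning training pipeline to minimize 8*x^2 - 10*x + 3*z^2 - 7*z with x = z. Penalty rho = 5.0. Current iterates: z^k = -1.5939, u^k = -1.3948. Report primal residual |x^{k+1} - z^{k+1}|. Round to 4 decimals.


ADMM iteration with rho = 5.0, z^k = -1.5939, u^k = -1.3948
Step 1: x-update.
Minimize 8*x^2 - 10*x + (5.0/2)*(x + 1.5939 - 1.3948)^2
FOC: (2*8 + 5.0)*x = 10 + 5.0*(-1.5939 + 1.3948)
x^{k+1} = 0.4288
Step 2: z-update.
Minimize 3*z^2 - 7*z + (5.0/2)*(0.4288 - z - 1.3948)^2
FOC: (2*3 + 5.0)*z = 7 + 5.0*(0.4288 - 1.3948)
z^{k+1} = 0.1973
Step 3: u-update.
u^{k+1} = -1.3948 + 0.4288 - 0.1973 = -1.1633
Step 4: Primal residual = |0.4288 - 0.1973| = 0.2315


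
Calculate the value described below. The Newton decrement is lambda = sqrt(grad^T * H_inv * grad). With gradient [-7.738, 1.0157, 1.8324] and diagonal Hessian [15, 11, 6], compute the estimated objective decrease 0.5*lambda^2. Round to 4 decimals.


Step 1: H is diagonal, so H^(-1) * g = [-0.5159, 0.0923, 0.3054].
Step 2: g^T H^(-1) g = sum_i g_i^2 / H_ii
  = (-7.738)^2/15 + (1.0157)^2/11 + (1.8324)^2/6
  = 3.9918 + 0.0938 + 0.5596 = 4.6452
Step 3: Objective decrease = 0.5 * g^T H^(-1) g = 2.3226


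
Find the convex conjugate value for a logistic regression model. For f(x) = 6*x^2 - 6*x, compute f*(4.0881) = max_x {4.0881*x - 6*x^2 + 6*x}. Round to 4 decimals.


f*(y) = sup_x {y*x - a*x^2 - b*x} = sup_x {(y-b)*x - a*x^2}
FOC: (y - b) - 2a*x = 0 => x* = (y - b)/(2a)
x* = (4.0881 + 6)/(2*6) = 0.8407
f*(4.0881) = (y-b)^2/(4a) = (4.0881 + 6)^2/(4*6)
= 101.7698/24 = 4.2404


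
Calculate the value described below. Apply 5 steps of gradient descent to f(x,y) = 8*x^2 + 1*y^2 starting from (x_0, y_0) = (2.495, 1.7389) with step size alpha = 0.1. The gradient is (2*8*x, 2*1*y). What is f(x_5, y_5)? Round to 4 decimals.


Gradient descent on f(x,y) = 8*x^2 + 1*y^2.
Starting point: (2.495, 1.7389), alpha = 0.1
Step 1: grad_x = 2*8*2.495 = 39.92, grad_y = 2*1*1.7389 = 3.4778
  x_1 = 2.495 - 0.1*39.92 = -1.497
  y_1 = 1.7389 - 0.1*3.4778 = 1.3911
Step 2: grad_x = 2*8*-1.497 = -23.952, grad_y = 2*1*1.3911 = 2.7822
  x_2 = -1.497 - 0.1*-23.952 = 0.8982
  y_2 = 1.3911 - 0.1*2.7822 = 1.1129
Step 3: grad_x = 2*8*0.8982 = 14.3712, grad_y = 2*1*1.1129 = 2.2258
  x_3 = 0.8982 - 0.1*14.3712 = -0.5389
  y_3 = 1.1129 - 0.1*2.2258 = 0.8903
Step 4: grad_x = 2*8*-0.5389 = -8.6227, grad_y = 2*1*0.8903 = 1.7806
  x_4 = -0.5389 - 0.1*-8.6227 = 0.3234
  y_4 = 0.8903 - 0.1*1.7806 = 0.7123
Step 5: grad_x = 2*8*0.3234 = 5.1736, grad_y = 2*1*0.7123 = 1.4245
  x_5 = 0.3234 - 0.1*5.1736 = -0.194
  y_5 = 0.7123 - 0.1*1.4245 = 0.5698
f(-0.194, 0.5698) = 8*(-0.194)^2 + 1*0.5698^2 = 0.6258


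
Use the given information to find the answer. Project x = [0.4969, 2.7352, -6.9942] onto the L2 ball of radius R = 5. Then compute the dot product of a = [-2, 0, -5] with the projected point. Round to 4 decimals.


Step 1: Compute ||x|| (intermediates to 6 decimals).
||x|| = sqrt(0.4969^2 + 2.7352^2 + (-6.9942)^2) = 7.526424
Step 2: Project.
Since ||x|| > R, scale = R/||x|| = 5/7.526424 = 0.664326, proj(x) = scale * x
proj(x) = [0.330104, 1.817064, -4.646429]
Step 3: Dot product.
a^T * proj(x) = -2*0.330104 + 0*1.817064 - 5*(-4.646429) = 22.5719


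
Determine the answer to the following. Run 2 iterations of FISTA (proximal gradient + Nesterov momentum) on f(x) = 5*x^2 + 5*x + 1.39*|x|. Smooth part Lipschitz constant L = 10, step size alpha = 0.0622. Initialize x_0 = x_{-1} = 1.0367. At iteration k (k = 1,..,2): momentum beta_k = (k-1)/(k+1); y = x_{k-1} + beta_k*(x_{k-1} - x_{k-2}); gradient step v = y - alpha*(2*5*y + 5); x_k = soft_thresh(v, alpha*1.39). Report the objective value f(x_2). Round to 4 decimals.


FISTA on f(x) = 5*x^2 + 5*x + 1.39*|x|
L = 10, alpha = 0.0622
Iteration 1: beta = 0.0, y = 1.0367 + 0.0*(1.0367 - 1.0367) = 1.0367
  grad(y) = 15.367, v = y - alpha*grad = 0.0809
  prox(v) = soft_thresh(0.0809, 0.0865) = 0.0
Iteration 2: beta = 0.3333, y = 0.0 + 0.3333*(0.0 - 1.0367) = -0.3456
  grad(y) = 1.5443, v = y - alpha*grad = -0.4416
  prox(v) = soft_thresh(-0.4416, 0.0865) = -0.3552
f(x_2) = 5*(-0.3552)^2 + 5*(-0.3552) + 1.39*|-0.3552| = -0.6514


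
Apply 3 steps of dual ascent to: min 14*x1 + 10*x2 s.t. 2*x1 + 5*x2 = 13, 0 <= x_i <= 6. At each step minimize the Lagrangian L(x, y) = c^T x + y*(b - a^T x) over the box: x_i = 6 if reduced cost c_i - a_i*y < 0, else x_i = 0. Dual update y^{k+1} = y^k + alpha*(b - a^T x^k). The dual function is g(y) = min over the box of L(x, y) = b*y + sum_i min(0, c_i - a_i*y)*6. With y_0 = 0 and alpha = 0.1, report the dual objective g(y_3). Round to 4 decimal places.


Dual ascent for LP: min 14*x1 + 10*x2, 2*x1 + 5*x2 = 13, 0 <= x_i <= 6
Step 1: y^k = 0.0, reduced costs: (14.0, 10.0)
  x^k = (0.0, 0.0), subgradient = b - a^T x = 13.0
  y^{k+1} = 0.0 + 0.1*13.0 = 1.3
Step 2: y^k = 1.3, reduced costs: (11.4, 3.5)
  x^k = (0.0, 0.0), subgradient = b - a^T x = 13.0
  y^{k+1} = 1.3 + 0.1*13.0 = 2.6
Step 3: y^k = 2.6, reduced costs: (8.8, -3.0)
  x^k = (0.0, 6.0), subgradient = b - a^T x = -17.0
  y^{k+1} = 2.6 + 0.1*-17.0 = 0.9
Dual objective at y_3 = 0.9: reduced costs (12.2, 5.5), box minimizer x = (0.0, 0.0)
g(y_3) = b*y + (c1 - a1*y)*x1 + (c2 - a2*y)*x2 = 13*0.9 + 12.2*0.0 + 5.5*0.0 = 11.7 + 0.0 + 0.0 = 11.7


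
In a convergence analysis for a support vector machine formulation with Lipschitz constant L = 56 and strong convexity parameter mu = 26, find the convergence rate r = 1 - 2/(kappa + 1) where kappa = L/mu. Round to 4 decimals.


Step 1: Compute the condition number.
kappa = L/mu = 56/26 = 2.1538
Step 2: Compute the convergence rate.
r = 1 - 2/(kappa + 1) = 1 - 2*mu/(L + mu) = (L - mu)/(L + mu) = 30/82 = 0.3659


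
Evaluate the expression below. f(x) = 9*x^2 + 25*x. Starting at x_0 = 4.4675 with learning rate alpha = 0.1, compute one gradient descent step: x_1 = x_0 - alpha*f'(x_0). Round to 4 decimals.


We compute the gradient at x_0 and apply the update.
f'(x) = 18*x + 25
f'(4.4675) = 18*4.4675 + 25 = 105.415
x_1 = 4.4675 - 0.1*105.415 = -6.074


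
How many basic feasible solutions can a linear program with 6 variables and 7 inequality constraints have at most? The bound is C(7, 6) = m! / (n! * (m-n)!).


Each vertex corresponds to some choice of n active constraints out of m, so the number of vertices is at most C(m, n) = m! / (n!(m-n)!).
m = 7, n = 6
Numerator: 7 * 6 * 5 * 4 * 3 * 2
Denominator: 6! = 720
C(7, 6) = 7


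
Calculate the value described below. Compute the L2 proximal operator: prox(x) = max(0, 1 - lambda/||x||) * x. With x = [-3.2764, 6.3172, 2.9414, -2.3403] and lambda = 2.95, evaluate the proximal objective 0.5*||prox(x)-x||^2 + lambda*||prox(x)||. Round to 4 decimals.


Step 1: Compute ||x||.
||x|| = 8.048
Step 2: Compute scaling factor.
scale = max(0, 1 - 2.95/8.048) = 0.6335
Step 3: prox(x) = [-2.0754, 4.0016, 1.8632, -1.4825]
||prox(x)|| = 5.098
Step 4: Proximal objective.
0.5*||prox-x||^2 = 4.3513
lambda*||prox|| = 15.0391
Total = 19.3904


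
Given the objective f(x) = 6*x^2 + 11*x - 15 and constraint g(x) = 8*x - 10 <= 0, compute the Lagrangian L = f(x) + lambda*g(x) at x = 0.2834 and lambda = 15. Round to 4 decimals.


Step 1: Evaluate f(x).
f(0.2834) = 6*0.2834^2 + 11*0.2834 - 15 = -11.4007
Step 2: Evaluate g(x).
g(0.2834) = 8*0.2834 - 10 = -7.7328
Step 3: Compute Lagrangian.
L = -11.4007 + 15*-7.7328 = -127.3927


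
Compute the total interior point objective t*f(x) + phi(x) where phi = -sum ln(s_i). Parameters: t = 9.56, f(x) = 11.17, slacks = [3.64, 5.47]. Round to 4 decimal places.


Step 1: Compute log-barrier.
ln values: [1.292, 1.6993]
phi = -(1.292 + 1.6993) = -2.9913
Step 2: Compute augmented objective.
t*f(x) = 9.56*11.17 = 106.7852
Total = 106.7852 - 2.9913 = 103.7939


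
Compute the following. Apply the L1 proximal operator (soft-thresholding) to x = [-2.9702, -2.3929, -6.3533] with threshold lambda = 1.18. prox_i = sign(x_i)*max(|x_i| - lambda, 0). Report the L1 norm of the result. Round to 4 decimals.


Soft-thresholding with lambda = 1.18:
prox(-2.9702) = sign(-2.9702)*max(|-2.9702| - 1.18, 0) = -1.7902
prox(-2.3929) = sign(-2.3929)*max(|-2.3929| - 1.18, 0) = -1.2129
prox(-6.3533) = sign(-6.3533)*max(|-6.3533| - 1.18, 0) = -5.1733
prox(x) = [-1.7902, -1.2129, -5.1733]
||prox(x)||_1 = 1.7902 + 1.2129 + 5.1733 = 8.1764


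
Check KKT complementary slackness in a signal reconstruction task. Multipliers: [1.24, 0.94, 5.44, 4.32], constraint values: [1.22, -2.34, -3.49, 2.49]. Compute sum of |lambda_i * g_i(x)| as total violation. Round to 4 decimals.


KKT complementary slackness check:
lambda_1 * g_1 = 1.24 * 1.22 = 1.5128
lambda_2 * g_2 = 0.94 * -2.34 = -2.1996
lambda_3 * g_3 = 5.44 * -3.49 = -18.9856
lambda_4 * g_4 = 4.32 * 2.49 = 10.7568
Total violation = 1.5128 + 2.1996 + 18.9856 + 10.7568 = 33.4548


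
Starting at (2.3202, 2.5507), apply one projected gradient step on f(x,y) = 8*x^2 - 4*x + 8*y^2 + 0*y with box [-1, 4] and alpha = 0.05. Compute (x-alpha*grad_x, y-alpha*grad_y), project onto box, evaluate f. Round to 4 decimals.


Step 1: Compute gradient at (2.3202, 2.5507).
grad_x = 2*8*2.3202 - 4 = 33.1232
grad_y = 2*8*2.5507 + 0 = 40.8112
Step 2: Gradient step.
x_raw = 2.3202 - 0.05*33.1232 = 0.664
y_raw = 2.5507 - 0.05*40.8112 = 0.5101
Step 3: Project onto [-1, 4].
x_proj = clip(0.664) = 0.664
y_proj = clip(0.5101) = 0.5101
Step 4: Evaluate f.
f(0.664, 0.5101) = 2.9534


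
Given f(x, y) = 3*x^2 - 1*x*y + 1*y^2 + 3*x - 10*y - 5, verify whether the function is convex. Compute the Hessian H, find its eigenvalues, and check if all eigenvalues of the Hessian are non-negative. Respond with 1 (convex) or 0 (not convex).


The Hessian of f(x,y) = 3*x^2 - 1*x*y + 1*y^2 + 3*x - 10*y - 5 is:
H = [[6, -1], [-1, 2]]
Trace = 6 + 2 = 8
Determinant = 6*2 - (-1)^2 = 11
Discriminant = (8)^2 - 4*11 = 20.0
Eigenvalues: lambda_1 = 1.7639, lambda_2 = 6.2361
The function is convex.

1


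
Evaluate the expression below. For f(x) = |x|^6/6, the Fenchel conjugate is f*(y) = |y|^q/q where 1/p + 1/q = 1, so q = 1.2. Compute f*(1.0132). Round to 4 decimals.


The conjugate exponent q satisfies 1/p + 1/q = 1.
p = 6, so q = 6/(6 - 1) = 1.2
|y|^q = 1.0132^1.2 = 1.0159
f*(1.0132) = 1.0159 / 1.2 = 0.8466


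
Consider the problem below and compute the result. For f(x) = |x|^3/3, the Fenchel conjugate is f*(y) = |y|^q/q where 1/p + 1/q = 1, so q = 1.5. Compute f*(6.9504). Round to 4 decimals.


The conjugate exponent q satisfies 1/p + 1/q = 1.
p = 3, so q = 3/(3 - 1) = 1.5
|y|^q = 6.9504^1.5 = 18.3238
f*(6.9504) = 18.3238 / 1.5 = 12.2158


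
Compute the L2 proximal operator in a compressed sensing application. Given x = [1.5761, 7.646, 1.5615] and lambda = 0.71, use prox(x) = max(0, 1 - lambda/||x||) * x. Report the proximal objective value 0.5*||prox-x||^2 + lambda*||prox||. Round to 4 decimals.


Step 1: Compute ||x||.
||x|| = 7.9614
Step 2: Compute scaling factor.
scale = max(0, 1 - 0.71/7.9614) = 0.9108
Step 3: prox(x) = [1.4355, 6.9641, 1.4222]
||prox(x)|| = 7.2514
Step 4: Proximal objective.
0.5*||prox-x||^2 = 0.2521
lambda*||prox|| = 5.1485
Total = 5.4005


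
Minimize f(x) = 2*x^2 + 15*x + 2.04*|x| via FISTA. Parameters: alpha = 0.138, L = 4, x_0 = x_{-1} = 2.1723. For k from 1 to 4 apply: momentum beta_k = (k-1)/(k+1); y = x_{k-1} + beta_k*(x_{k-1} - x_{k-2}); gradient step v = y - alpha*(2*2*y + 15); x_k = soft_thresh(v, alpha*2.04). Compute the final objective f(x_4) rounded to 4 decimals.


FISTA on f(x) = 2*x^2 + 15*x + 2.04*|x|
L = 4, alpha = 0.138
Iteration 1: beta = 0.0, y = 2.1723 + 0.0*(2.1723 - 2.1723) = 2.1723
  grad(y) = 23.6892, v = y - alpha*grad = -1.0968
  prox(v) = soft_thresh(-1.0968, 0.2815) = -0.8153
Iteration 2: beta = 0.3333, y = -0.8153 + 0.3333*(-0.8153 - 2.1723) = -1.8112
  grad(y) = 7.7554, v = y - alpha*grad = -2.8814
  prox(v) = soft_thresh(-2.8814, 0.2815) = -2.5999
Iteration 3: beta = 0.5, y = -2.5999 + 0.5*(-2.5999 + 0.8153) = -3.4922
  grad(y) = 1.0313, v = y - alpha*grad = -3.6345
  prox(v) = soft_thresh(-3.6345, 0.2815) = -3.353
Iteration 4: beta = 0.6, y = -3.353 + 0.6*(-3.353 + 2.5999) = -3.8048
  grad(y) = -0.2193, v = y - alpha*grad = -3.7746
  prox(v) = soft_thresh(-3.7746, 0.2815) = -3.493
f(x_4) = 2*(-3.493)^2 + 15*(-3.493) + 2.04*|-3.493| = -20.8671


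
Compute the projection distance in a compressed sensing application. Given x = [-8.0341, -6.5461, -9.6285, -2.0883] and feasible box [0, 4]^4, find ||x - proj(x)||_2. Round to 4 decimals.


Project each component onto [0, 4].
clip(-8.0341) = 0.0, clip(-6.5461) = 0.0, clip(-9.6285) = 0.0, clip(-2.0883) = 0.0
Projection = [0.0, 0.0, 0.0, 0.0]
Squared diffs: [64.5468, 42.8514, 92.708, 4.361]
Distance = sqrt(204.4672) = 14.2992


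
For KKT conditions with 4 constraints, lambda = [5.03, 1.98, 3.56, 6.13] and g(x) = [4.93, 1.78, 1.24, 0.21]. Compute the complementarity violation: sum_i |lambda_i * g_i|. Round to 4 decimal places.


KKT complementary slackness check:
lambda_1 * g_1 = 5.03 * 4.93 = 24.7979
lambda_2 * g_2 = 1.98 * 1.78 = 3.5244
lambda_3 * g_3 = 3.56 * 1.24 = 4.4144
lambda_4 * g_4 = 6.13 * 0.21 = 1.2873
Total violation = 24.7979 + 3.5244 + 4.4144 + 1.2873 = 34.024


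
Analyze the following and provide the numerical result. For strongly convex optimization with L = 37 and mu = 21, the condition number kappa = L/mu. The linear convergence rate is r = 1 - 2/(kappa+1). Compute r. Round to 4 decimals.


Step 1: Compute the condition number.
kappa = L/mu = 37/21 = 1.7619
Step 2: Compute the convergence rate.
r = 1 - 2/(kappa + 1) = 1 - 2*mu/(L + mu) = (L - mu)/(L + mu) = 16/58 = 0.2759


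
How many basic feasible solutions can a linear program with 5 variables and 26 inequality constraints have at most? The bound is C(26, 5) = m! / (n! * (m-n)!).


Each vertex corresponds to some choice of n active constraints out of m, so the number of vertices is at most C(m, n) = m! / (n!(m-n)!).
m = 26, n = 5
Numerator: 26 * 25 * 24 * 23 * 22
Denominator: 5! = 120
C(26, 5) = 65780


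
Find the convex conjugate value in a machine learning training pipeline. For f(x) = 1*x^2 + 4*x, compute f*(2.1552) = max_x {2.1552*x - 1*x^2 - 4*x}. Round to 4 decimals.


f*(y) = sup_x {y*x - a*x^2 - b*x} = sup_x {(y-b)*x - a*x^2}
FOC: (y - b) - 2a*x = 0 => x* = (y - b)/(2a)
x* = (2.1552 - 4)/(2*1) = -0.9224
f*(2.1552) = (y-b)^2/(4a) = (2.1552 - 4)^2/(4*1)
= 3.4033/4 = 0.8508


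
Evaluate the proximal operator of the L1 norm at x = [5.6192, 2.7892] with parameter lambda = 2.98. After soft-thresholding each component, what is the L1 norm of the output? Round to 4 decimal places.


Soft-thresholding with lambda = 2.98:
prox(5.6192) = sign(5.6192)*max(|5.6192| - 2.98, 0) = 2.6392
prox(2.7892) = sign(2.7892)*max(|2.7892| - 2.98, 0) = 0.0
prox(x) = [2.6392, 0.0]
||prox(x)||_1 = 2.6392 + 0.0 = 2.6392


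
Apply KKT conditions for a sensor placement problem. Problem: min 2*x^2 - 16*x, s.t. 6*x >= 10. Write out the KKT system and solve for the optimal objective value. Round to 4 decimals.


Step 1: Try lambda = 0 (constraint inactive).
Stationarity: 2*2*x - 16 = 0
x* = 16/(2*2) = 4.0
Check constraint: 6*4.0 = 24.0 >= 10 -- satisfied.
Step 2: Compute optimal value.
f(x*) = 2*4.0^2 - 16*4.0 = -32.0


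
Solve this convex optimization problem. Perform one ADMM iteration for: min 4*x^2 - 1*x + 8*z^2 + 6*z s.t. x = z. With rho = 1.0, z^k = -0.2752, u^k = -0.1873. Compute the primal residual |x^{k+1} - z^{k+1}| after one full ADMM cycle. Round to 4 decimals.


ADMM iteration with rho = 1.0, z^k = -0.2752, u^k = -0.1873
Step 1: x-update.
Minimize 4*x^2 - 1*x + (1.0/2)*(x + 0.2752 - 0.1873)^2
FOC: (2*4 + 1.0)*x = 1 + 1.0*(-0.2752 + 0.1873)
x^{k+1} = 0.1013
Step 2: z-update.
Minimize 8*z^2 + 6*z + (1.0/2)*(0.1013 - z - 0.1873)^2
FOC: (2*8 + 1.0)*z = -6 + 1.0*(0.1013 - 0.1873)
z^{k+1} = -0.358
Step 3: u-update.
u^{k+1} = -0.1873 + 0.1013 + 0.358 = 0.272
Step 4: Primal residual = |0.1013 + 0.358| = 0.4593


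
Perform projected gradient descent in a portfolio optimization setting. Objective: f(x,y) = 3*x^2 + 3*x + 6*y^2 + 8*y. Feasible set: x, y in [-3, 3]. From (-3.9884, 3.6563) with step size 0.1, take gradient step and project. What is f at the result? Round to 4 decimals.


Step 1: Compute gradient at (-3.9884, 3.6563).
grad_x = 2*3*-3.9884 + 3 = -20.9304
grad_y = 2*6*3.6563 + 8 = 51.8756
Step 2: Gradient step.
x_raw = -3.9884 - 0.1*-20.9304 = -1.8954
y_raw = 3.6563 - 0.1*51.8756 = -1.5313
Step 3: Project onto [-3, 3].
x_proj = clip(-1.8954) = -1.8954
y_proj = clip(-1.5313) = -1.5313
Step 4: Evaluate f.
f(-1.8954, -1.5313) = 6.9096


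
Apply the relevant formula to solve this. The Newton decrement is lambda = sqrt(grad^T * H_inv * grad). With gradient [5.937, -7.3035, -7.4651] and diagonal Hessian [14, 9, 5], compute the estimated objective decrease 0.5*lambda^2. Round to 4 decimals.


Step 1: H is diagonal, so H^(-1) * g = [0.4241, -0.8115, -1.493].
Step 2: g^T H^(-1) g = sum_i g_i^2 / H_ii
  = (5.937)^2/14 + (-7.3035)^2/9 + (-7.4651)^2/5
  = 2.5177 + 5.9268 + 11.1455 = 19.59
Step 3: Objective decrease = 0.5 * g^T H^(-1) g = 9.795


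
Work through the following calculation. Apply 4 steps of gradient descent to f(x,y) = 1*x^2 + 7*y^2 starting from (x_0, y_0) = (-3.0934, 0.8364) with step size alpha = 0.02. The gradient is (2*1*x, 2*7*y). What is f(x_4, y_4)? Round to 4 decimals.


Gradient descent on f(x,y) = 1*x^2 + 7*y^2.
Starting point: (-3.0934, 0.8364), alpha = 0.02
Step 1: grad_x = 2*1*-3.0934 = -6.1868, grad_y = 2*7*0.8364 = 11.7096
  x_1 = -3.0934 - 0.02*-6.1868 = -2.9697
  y_1 = 0.8364 - 0.02*11.7096 = 0.6022
Step 2: grad_x = 2*1*-2.9697 = -5.9393, grad_y = 2*7*0.6022 = 8.4309
  x_2 = -2.9697 - 0.02*-5.9393 = -2.8509
  y_2 = 0.6022 - 0.02*8.4309 = 0.4336
Step 3: grad_x = 2*1*-2.8509 = -5.7018, grad_y = 2*7*0.4336 = 6.0703
  x_3 = -2.8509 - 0.02*-5.7018 = -2.7368
  y_3 = 0.4336 - 0.02*6.0703 = 0.3122
Step 4: grad_x = 2*1*-2.7368 = -5.4737, grad_y = 2*7*0.3122 = 4.3706
  x_4 = -2.7368 - 0.02*-5.4737 = -2.6274
  y_4 = 0.3122 - 0.02*4.3706 = 0.2248
f(-2.6274, 0.2248) = 1*(-2.6274)^2 + 7*0.2248^2 = 7.2567


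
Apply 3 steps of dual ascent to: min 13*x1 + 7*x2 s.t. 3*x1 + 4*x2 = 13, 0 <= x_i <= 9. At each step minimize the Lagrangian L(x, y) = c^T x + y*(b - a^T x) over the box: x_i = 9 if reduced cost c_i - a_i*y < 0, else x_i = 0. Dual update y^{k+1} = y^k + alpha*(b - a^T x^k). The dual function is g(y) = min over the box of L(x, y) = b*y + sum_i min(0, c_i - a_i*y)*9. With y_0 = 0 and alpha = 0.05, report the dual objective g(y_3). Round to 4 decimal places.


Dual ascent for LP: min 13*x1 + 7*x2, 3*x1 + 4*x2 = 13, 0 <= x_i <= 9
Step 1: y^k = 0.0, reduced costs: (13.0, 7.0)
  x^k = (0.0, 0.0), subgradient = b - a^T x = 13.0
  y^{k+1} = 0.0 + 0.05*13.0 = 0.65
Step 2: y^k = 0.65, reduced costs: (11.05, 4.4)
  x^k = (0.0, 0.0), subgradient = b - a^T x = 13.0
  y^{k+1} = 0.65 + 0.05*13.0 = 1.3
Step 3: y^k = 1.3, reduced costs: (9.1, 1.8)
  x^k = (0.0, 0.0), subgradient = b - a^T x = 13.0
  y^{k+1} = 1.3 + 0.05*13.0 = 1.95
Dual objective at y_3 = 1.95: reduced costs (7.15, -0.8), box minimizer x = (0.0, 9.0)
g(y_3) = b*y + (c1 - a1*y)*x1 + (c2 - a2*y)*x2 = 13*1.95 + 7.15*0.0 + (-0.8)*9.0 = 25.35 + 0.0 - 7.2 = 18.15


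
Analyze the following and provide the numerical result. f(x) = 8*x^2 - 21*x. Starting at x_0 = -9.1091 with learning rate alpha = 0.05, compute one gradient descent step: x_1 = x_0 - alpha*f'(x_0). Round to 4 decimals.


We compute the gradient at x_0 and apply the update.
f'(x) = 16*x - 21
f'(-9.1091) = 16*-9.1091 - 21 = -166.7456
x_1 = -9.1091 - 0.05*-166.7456 = -0.7718


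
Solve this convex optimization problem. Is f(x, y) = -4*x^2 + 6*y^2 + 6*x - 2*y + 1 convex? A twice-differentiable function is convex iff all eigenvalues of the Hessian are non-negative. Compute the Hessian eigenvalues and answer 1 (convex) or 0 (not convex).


The Hessian of f(x,y) = -4*x^2 + 6*y^2 + 6*x - 2*y + 1 is:
H = [[-8, 0], [0, 12]]
Trace = -8 + 12 = 4
Determinant = -8*12 - (0)^2 = -96
Discriminant = (4)^2 - 4*-96 = 400.0
Eigenvalues: lambda_1 = -8.0, lambda_2 = 12.0
The function is not convex.

0


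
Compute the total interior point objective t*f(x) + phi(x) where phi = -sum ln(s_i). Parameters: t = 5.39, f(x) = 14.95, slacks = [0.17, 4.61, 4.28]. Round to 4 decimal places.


Step 1: Compute log-barrier.
ln values: [-1.772, 1.5282, 1.454]
phi = -(-1.772 + 1.5282 + 1.454) = -1.2102
Step 2: Compute augmented objective.
t*f(x) = 5.39*14.95 = 80.5805
Total = 80.5805 - 1.2102 = 79.3703


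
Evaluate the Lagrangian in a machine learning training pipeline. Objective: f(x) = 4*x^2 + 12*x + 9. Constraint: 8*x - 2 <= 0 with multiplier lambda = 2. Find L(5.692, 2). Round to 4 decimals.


Step 1: Evaluate f(x).
f(5.692) = 4*5.692^2 + 12*5.692 + 9 = 206.8995
Step 2: Evaluate g(x).
g(5.692) = 8*5.692 - 2 = 43.536
Step 3: Compute Lagrangian.
L = 206.8995 + 2*43.536 = 293.9715


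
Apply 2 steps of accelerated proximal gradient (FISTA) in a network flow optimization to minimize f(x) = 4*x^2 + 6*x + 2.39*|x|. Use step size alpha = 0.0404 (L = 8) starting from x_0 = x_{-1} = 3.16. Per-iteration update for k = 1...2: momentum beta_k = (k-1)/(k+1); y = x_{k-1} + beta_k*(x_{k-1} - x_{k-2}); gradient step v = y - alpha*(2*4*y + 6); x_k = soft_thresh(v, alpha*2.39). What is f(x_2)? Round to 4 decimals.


FISTA on f(x) = 4*x^2 + 6*x + 2.39*|x|
L = 8, alpha = 0.0404
Iteration 1: beta = 0.0, y = 3.16 + 0.0*(3.16 - 3.16) = 3.16
  grad(y) = 31.28, v = y - alpha*grad = 1.8963
  prox(v) = soft_thresh(1.8963, 0.0966) = 1.7997
Iteration 2: beta = 0.3333, y = 1.7997 + 0.3333*(1.7997 - 3.16) = 1.3463
  grad(y) = 16.7705, v = y - alpha*grad = 0.6688
  prox(v) = soft_thresh(0.6688, 0.0966) = 0.5722
f(x_2) = 4*0.5722^2 + 6*0.5722 + 2.39*|0.5722| = 6.1107


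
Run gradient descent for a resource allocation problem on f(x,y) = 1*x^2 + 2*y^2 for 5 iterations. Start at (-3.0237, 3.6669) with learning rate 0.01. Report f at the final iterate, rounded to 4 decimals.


Gradient descent on f(x,y) = 1*x^2 + 2*y^2.
Starting point: (-3.0237, 3.6669), alpha = 0.01
Step 1: grad_x = 2*1*-3.0237 = -6.0474, grad_y = 2*2*3.6669 = 14.6676
  x_1 = -3.0237 - 0.01*-6.0474 = -2.9632
  y_1 = 3.6669 - 0.01*14.6676 = 3.5202
Step 2: grad_x = 2*1*-2.9632 = -5.9265, grad_y = 2*2*3.5202 = 14.0809
  x_2 = -2.9632 - 0.01*-5.9265 = -2.904
  y_2 = 3.5202 - 0.01*14.0809 = 3.3794
Step 3: grad_x = 2*1*-2.904 = -5.8079, grad_y = 2*2*3.3794 = 13.5177
  x_3 = -2.904 - 0.01*-5.8079 = -2.8459
  y_3 = 3.3794 - 0.01*13.5177 = 3.2442
Step 4: grad_x = 2*1*-2.8459 = -5.6918, grad_y = 2*2*3.2442 = 12.977
  x_4 = -2.8459 - 0.01*-5.6918 = -2.789
  y_4 = 3.2442 - 0.01*12.977 = 3.1145
Step 5: grad_x = 2*1*-2.789 = -5.5779, grad_y = 2*2*3.1145 = 12.4579
  x_5 = -2.789 - 0.01*-5.5779 = -2.7332
  y_5 = 3.1145 - 0.01*12.4579 = 2.9899
f(-2.7332, 2.9899) = 1*(-2.7332)^2 + 2*2.9899^2 = 25.3492
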